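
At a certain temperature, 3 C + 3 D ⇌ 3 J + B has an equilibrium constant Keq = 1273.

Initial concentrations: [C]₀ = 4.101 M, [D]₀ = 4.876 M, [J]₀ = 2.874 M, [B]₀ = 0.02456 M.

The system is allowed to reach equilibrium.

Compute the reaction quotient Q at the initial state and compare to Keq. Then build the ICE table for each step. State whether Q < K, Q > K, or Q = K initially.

Q₀ = 7.2917e-05; Q < K (proceeds forward)

Q₀ = 7.2917e-05 vs Keq = 1273 ⇒ Q<K, forward
Step 1:
                   C          D          J          B
  init         4.101      4.876      2.874    0.02456
  Δ             -3.6       -3.6        3.6        1.2
  eq          0.5009      1.276      6.474      1.225
  solve Keq expr → x = 1.2; check Q = 1273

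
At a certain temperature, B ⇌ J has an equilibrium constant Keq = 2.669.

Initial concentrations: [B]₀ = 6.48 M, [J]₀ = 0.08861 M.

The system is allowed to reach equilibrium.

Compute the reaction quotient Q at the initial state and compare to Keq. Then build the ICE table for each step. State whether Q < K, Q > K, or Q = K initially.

Q₀ = 0.01367; Q < K (proceeds forward)

Q₀ = 0.01367 vs Keq = 2.669 ⇒ Q<K, forward
Step 1:
                    B           J
  init           6.48     0.08861
  Δ             -4.69        4.69
  eq             1.79       4.778
  solve Keq expr → x = 4.69; check Q = 2.669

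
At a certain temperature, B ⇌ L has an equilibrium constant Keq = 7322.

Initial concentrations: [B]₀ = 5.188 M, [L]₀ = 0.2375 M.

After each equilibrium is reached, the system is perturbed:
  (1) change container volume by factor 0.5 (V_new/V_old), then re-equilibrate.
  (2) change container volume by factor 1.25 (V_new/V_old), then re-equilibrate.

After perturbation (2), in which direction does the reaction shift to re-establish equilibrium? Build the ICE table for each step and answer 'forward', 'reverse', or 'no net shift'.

Q₀ = 0.04578 vs Keq = 7322 ⇒ Q<K, forward
Step 1:
                   B          L
  Initial      5.188     0.2375
  Change      -5.187      5.187
  Equil   7.4088e-04      5.425
  solve Keq expr → x = 5.187; check Q = 7322
Then change container volume by factor 0.5 (V_new/V_old).
Step 2:
                   B          L
  Initial   0.001482      10.85
  Change           0          0
  Equil     0.001482      10.85
  solve Keq expr → x = 0; check Q = 7322
Then change container volume by factor 1.25 (V_new/V_old).
Step 3:
                   B          L
  Initial   0.001185       8.68
  Change           0          0
  Equil     0.001185       8.68
  solve Keq expr → x = 0; check Q = 7322

Direction: no net shift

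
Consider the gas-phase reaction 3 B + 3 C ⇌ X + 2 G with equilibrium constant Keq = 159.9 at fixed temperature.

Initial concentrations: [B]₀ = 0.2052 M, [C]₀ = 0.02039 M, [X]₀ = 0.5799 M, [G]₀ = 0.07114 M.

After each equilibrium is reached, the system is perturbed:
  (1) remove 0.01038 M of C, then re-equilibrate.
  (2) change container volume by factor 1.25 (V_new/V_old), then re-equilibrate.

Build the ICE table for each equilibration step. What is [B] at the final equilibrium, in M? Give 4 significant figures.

Q₀ = 4.0068e+04 vs Keq = 159.9 ⇒ Q>K, reverse
Step 1:
                   B          C          X          G
  I           0.2052    0.02039     0.5799    0.07114
  C          0.04844    0.04844   -0.01615   -0.03229
  E           0.2536    0.06883     0.5638    0.03885
  solve Keq expr → x = -0.01615; check Q = 159.9
Then remove 0.01038 M of C.
Step 2:
                   B          C          X          G
  I           0.2536    0.05845     0.5638    0.03885
  C         0.005033   0.005033  -0.001678  -0.003355
  E           0.2587    0.06348     0.5621    0.03549
  solve Keq expr → x = -0.001678; check Q = 159.9
Then change container volume by factor 1.25 (V_new/V_old).
Step 3:
                   B          C          X          G
  I           0.2069    0.05079     0.4497    0.02839
  C         0.005513   0.005513  -0.001838  -0.003676
  E           0.2125     0.0563     0.4478    0.02472
  solve Keq expr → x = -0.001838; check Q = 159.9

[B]_eq = 0.2125 M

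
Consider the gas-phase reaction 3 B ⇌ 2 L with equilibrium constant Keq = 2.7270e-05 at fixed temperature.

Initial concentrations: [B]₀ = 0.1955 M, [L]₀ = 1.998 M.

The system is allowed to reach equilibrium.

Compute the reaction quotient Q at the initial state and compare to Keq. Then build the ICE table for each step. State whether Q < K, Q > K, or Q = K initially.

Q₀ = 534.3; Q > K (proceeds reverse)

Q₀ = 534.3 vs Keq = 2.7270e-05 ⇒ Q>K, reverse
Step 1:
                    B           L
  init         0.1955       1.998
  Δ             2.953      -1.969
  eq            3.149     0.02918
  solve Keq expr → x = -0.9844; check Q = 2.7270e-05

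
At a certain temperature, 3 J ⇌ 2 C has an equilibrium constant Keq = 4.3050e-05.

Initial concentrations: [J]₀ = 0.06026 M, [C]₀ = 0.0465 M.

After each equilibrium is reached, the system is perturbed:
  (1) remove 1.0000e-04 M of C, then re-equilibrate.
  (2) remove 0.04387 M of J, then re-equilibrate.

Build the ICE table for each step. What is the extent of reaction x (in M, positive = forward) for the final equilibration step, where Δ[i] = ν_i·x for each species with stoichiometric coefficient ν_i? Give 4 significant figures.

x = -7.0343e-05 M

Q₀ = 9.881 vs Keq = 4.3050e-05 ⇒ Q>K, reverse
Step 1:
                    J           C
  init        0.06026      0.0465
  Δ           0.06929    -0.04619
  eq           0.1296  3.0595e-04
  solve Keq expr → x = -0.0231; check Q = 4.3050e-05
Then remove 1.0000e-04 M of C.
Step 2:
                    J           C
  init         0.1296  2.0595e-04
  Δ       -1.4921e-04  9.9472e-05
  eq           0.1294  3.0542e-04
  solve Keq expr → x = 4.9736e-05; check Q = 4.3050e-05
Then remove 0.04387 M of J.
Step 3:
                    J           C
  init        0.08553  3.0542e-04
  Δ        2.1103e-04 -1.4069e-04
  eq          0.08574  1.6473e-04
  solve Keq expr → x = -7.0343e-05; check Q = 4.3050e-05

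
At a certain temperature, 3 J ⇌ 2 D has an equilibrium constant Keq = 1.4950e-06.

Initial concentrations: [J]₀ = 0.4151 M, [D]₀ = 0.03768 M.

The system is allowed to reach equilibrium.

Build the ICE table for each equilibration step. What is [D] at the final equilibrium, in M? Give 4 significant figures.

[D]_eq = 3.9527e-04 M

Q₀ = 0.01985 vs Keq = 1.4950e-06 ⇒ Q>K, reverse
Step 1:
                   J          D
  Initial     0.4151    0.03768
  Change     0.05593   -0.03728
  Equil        0.471 3.9527e-04
  solve Keq expr → x = -0.01864; check Q = 1.4950e-06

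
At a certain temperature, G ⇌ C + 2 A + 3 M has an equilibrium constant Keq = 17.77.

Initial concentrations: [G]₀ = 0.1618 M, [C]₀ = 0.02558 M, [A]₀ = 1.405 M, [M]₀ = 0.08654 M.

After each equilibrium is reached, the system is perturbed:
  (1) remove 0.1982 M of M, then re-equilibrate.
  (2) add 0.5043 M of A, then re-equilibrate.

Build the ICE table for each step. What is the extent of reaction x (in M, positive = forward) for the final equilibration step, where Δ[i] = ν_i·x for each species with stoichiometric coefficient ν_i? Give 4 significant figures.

Q₀ = 2.0227e-04 vs Keq = 17.77 ⇒ Q<K, forward
Step 1:
                   G          C          A          M
  I           0.1618    0.02558      1.405    0.08654
  C          -0.1566     0.1566     0.3132     0.4698
  E          0.00521     0.1822      1.718     0.5563
  solve Keq expr → x = 0.1566; check Q = 17.77
Then remove 0.1982 M of M.
Step 2:
                   G          C          A          M
  I          0.00521     0.1822      1.718     0.3581
  C        -0.003646   0.003646   0.007291    0.01094
  E         0.001565     0.1858      1.725      0.369
  solve Keq expr → x = 0.003646; check Q = 17.77
Then add 0.5043 M of A.
Step 3:
                   G          C          A          M
  I         0.001565     0.1858       2.23      0.369
  C       9.6932e-04 -9.6932e-04  -0.001939  -0.002908
  E         0.002534     0.1848      2.228     0.3661
  solve Keq expr → x = -9.6932e-04; check Q = 17.77

x = -9.6932e-04 M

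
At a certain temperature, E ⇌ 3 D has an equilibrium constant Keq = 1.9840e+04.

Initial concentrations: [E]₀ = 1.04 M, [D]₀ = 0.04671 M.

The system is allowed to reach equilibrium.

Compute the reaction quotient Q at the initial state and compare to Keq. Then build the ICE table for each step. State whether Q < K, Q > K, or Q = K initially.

Q₀ = 9.7993e-05 vs Keq = 1.9840e+04 ⇒ Q<K, forward
Step 1:
                  E         D
  Initial      1.04   0.04671
  Change     -1.038     3.115
  Equil    0.001593     3.162
  solve Keq expr → x = 1.038; check Q = 1.9840e+04

Q₀ = 9.7993e-05; Q < K (proceeds forward)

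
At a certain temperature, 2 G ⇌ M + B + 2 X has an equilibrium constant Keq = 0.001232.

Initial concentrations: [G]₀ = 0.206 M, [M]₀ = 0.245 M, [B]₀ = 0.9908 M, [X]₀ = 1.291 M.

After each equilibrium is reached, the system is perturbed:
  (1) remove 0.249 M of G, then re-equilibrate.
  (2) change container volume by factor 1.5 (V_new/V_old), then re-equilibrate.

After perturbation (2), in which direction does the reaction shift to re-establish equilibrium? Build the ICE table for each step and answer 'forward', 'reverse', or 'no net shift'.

Direction: forward

Q₀ = 9.534 vs Keq = 0.001232 ⇒ Q>K, reverse
Step 1:
                  G         M         B         X
  I           0.206     0.245    0.9908     1.291
  C          0.4875   -0.2438   -0.2438   -0.4875
  E          0.6935  0.001229     0.747    0.8035
  solve Keq expr → x = -0.2438; check Q = 0.001232
Then remove 0.249 M of G.
Step 2:
                  G         M         B         X
  I          0.4445  0.001229     0.747    0.8035
  C        0.001437 -7.1839e-04 -7.1839e-04 -0.001437
  E           0.446 5.1044e-04    0.7463     0.802
  solve Keq expr → x = -7.1839e-04; check Q = 0.001232
Then change container volume by factor 1.5 (V_new/V_old).
Step 3:
                  G         M         B         X
  I          0.2973 3.4030e-04    0.4975    0.5347
  C       -8.3612e-04 4.1806e-04 4.1806e-04 8.3612e-04
  E          0.2965 7.5835e-04     0.498    0.5355
  solve Keq expr → x = 4.1806e-04; check Q = 0.001232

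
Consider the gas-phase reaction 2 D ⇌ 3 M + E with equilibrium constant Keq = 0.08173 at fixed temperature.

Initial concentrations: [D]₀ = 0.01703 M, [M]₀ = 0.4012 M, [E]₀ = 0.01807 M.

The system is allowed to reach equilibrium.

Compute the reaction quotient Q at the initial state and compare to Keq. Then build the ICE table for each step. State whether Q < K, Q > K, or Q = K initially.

Q₀ = 4.024 vs Keq = 0.08173 ⇒ Q>K, reverse
Step 1:
                    D           M           E
  I           0.01703      0.4012     0.01807
  C            0.0287    -0.04305    -0.01435
  E           0.04573      0.3582     0.00372
  solve Keq expr → x = -0.01435; check Q = 0.08173

Q₀ = 4.024; Q > K (proceeds reverse)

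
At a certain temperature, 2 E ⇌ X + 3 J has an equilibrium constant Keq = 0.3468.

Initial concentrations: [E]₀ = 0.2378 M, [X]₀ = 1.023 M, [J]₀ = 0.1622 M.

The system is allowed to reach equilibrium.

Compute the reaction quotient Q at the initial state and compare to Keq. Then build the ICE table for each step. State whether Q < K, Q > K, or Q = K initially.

Q₀ = 0.0772 vs Keq = 0.3468 ⇒ Q<K, forward
Step 1:
                   E          X          J
  init        0.2378      1.023     0.1622
  Δ         -0.04557    0.02278    0.06835
  eq          0.1922      1.046     0.2305
  solve Keq expr → x = 0.02278; check Q = 0.3468

Q₀ = 0.0772; Q < K (proceeds forward)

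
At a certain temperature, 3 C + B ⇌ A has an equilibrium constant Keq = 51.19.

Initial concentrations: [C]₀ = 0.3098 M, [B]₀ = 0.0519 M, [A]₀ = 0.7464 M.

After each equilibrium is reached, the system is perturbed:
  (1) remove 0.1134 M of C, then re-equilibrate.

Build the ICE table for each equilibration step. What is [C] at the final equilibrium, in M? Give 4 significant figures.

Q₀ = 483.7 vs Keq = 51.19 ⇒ Q>K, reverse
Step 1:
                  C         B         A
  I          0.3098    0.0519    0.7464
  C           0.182   0.06068  -0.06068
  E          0.4918    0.1126    0.6857
  solve Keq expr → x = -0.06068; check Q = 51.19
Then remove 0.1134 M of C.
Step 2:
                  C         B         A
  I          0.3784    0.1126    0.6857
  C         0.07565   0.02522  -0.02522
  E          0.4541    0.1378    0.6605
  solve Keq expr → x = -0.02522; check Q = 51.19

[C]_eq = 0.4541 M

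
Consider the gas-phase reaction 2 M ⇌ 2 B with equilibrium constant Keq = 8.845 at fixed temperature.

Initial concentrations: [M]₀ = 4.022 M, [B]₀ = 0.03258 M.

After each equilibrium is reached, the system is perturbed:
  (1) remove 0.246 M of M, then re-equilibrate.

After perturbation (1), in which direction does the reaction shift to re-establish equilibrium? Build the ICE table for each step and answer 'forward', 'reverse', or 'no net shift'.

Direction: reverse

Q₀ = 6.5617e-05 vs Keq = 8.845 ⇒ Q<K, forward
Step 1:
                    M           B
  Initial       4.022     0.03258
  Change       -3.002       3.002
  Equil          1.02       3.034
  solve Keq expr → x = 1.501; check Q = 8.845
Then remove 0.246 M of M.
Step 2:
                    M           B
  Initial      0.7743       3.034
  Change       0.1841     -0.1841
  Equil        0.9584        2.85
  solve Keq expr → x = -0.09205; check Q = 8.845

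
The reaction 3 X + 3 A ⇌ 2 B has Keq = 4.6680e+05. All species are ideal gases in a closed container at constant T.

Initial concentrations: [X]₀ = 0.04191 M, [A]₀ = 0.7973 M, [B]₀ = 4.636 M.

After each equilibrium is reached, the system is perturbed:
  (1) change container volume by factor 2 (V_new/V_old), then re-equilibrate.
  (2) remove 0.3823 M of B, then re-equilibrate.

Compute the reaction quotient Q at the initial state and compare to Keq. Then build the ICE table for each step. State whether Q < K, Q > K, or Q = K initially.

Q₀ = 5.7606e+05 vs Keq = 4.6680e+05 ⇒ Q>K, reverse
Step 1:
                   X          A          B
  I          0.04191     0.7973      4.636
  C          0.00287    0.00287  -0.001913
  E          0.04478     0.8002      4.634
  solve Keq expr → x = -9.5665e-04; check Q = 4.6680e+05
Then change container volume by factor 2 (V_new/V_old).
Step 2:
                   X          A          B
  I          0.02239     0.4001      2.317
  C          0.02982    0.02982   -0.01988
  E          0.05221     0.4299      2.297
  solve Keq expr → x = -0.009939; check Q = 4.6680e+05
Then remove 0.3823 M of B.
Step 3:
                   X          A          B
  I          0.05221     0.4299      1.915
  C        -0.005328  -0.005328   0.003552
  E          0.04688     0.4246      1.918
  solve Keq expr → x = 0.001776; check Q = 4.6680e+05

Q₀ = 5.7606e+05; Q > K (proceeds reverse)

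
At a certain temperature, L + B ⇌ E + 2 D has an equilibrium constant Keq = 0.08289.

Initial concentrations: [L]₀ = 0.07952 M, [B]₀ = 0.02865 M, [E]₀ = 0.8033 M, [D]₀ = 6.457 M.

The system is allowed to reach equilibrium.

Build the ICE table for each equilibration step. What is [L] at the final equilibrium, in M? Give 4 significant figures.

[L]_eq = 0.8803 M

Q₀ = 1.4701e+04 vs Keq = 0.08289 ⇒ Q>K, reverse
Step 1:
                    L           B           E           D
  I           0.07952     0.02865      0.8033       6.457
  C            0.8007      0.8007     -0.8007      -1.601
  E            0.8803      0.8294    0.002567       4.856
  solve Keq expr → x = -0.8007; check Q = 0.08289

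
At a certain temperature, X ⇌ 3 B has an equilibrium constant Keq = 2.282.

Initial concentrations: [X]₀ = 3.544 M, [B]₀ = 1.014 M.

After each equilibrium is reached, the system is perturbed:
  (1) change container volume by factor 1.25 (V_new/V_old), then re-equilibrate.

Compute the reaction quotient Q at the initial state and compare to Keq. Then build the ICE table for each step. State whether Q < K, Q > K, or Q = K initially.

Q₀ = 0.2942 vs Keq = 2.282 ⇒ Q<K, forward
Step 1:
                  X         B
  I           3.544     1.014
  C         -0.3109    0.9328
  E           3.233     1.947
  solve Keq expr → x = 0.3109; check Q = 2.282
Then change container volume by factor 1.25 (V_new/V_old).
Step 2:
                  X         B
  I           2.586     1.557
  C        -0.07721    0.2316
  E           2.509     1.789
  solve Keq expr → x = 0.07721; check Q = 2.282

Q₀ = 0.2942; Q < K (proceeds forward)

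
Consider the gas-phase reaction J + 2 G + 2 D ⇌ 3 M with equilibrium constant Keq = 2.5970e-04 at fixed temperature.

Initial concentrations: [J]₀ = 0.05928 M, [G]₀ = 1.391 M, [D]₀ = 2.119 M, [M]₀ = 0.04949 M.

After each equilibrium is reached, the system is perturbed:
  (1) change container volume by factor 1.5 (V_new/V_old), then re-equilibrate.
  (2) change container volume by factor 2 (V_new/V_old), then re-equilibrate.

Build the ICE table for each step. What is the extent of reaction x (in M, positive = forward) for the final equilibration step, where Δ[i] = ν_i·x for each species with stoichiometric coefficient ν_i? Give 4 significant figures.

Q₀ = 2.3536e-04 vs Keq = 2.5970e-04 ⇒ Q<K, forward
Step 1:
                  J         G         D         M
  Initial   0.05928     1.391     2.119   0.04949
  Change  -4.8988e-04 -9.7975e-04 -9.7975e-04   0.00147
  Equil     0.05879      1.39     2.118   0.05096
  solve Keq expr → x = 4.8988e-04; check Q = 2.5970e-04
Then change container volume by factor 1.5 (V_new/V_old).
Step 2:
                  J         G         D         M
  Initial   0.03919    0.9267     1.412   0.03397
  Change   0.002454  0.004908  0.004908 -0.007362
  Equil     0.04165    0.9316     1.417   0.02661
  solve Keq expr → x = -0.002454; check Q = 2.5970e-04
Then change container volume by factor 2 (V_new/V_old).
Step 3:
                  J         G         D         M
  Initial   0.02082    0.4658    0.7085   0.01331
  Change   0.001552  0.003105  0.003105 -0.004657
  Equil     0.02238    0.4689    0.7116  0.008649
  solve Keq expr → x = -0.001552; check Q = 2.5970e-04

x = -0.001552 M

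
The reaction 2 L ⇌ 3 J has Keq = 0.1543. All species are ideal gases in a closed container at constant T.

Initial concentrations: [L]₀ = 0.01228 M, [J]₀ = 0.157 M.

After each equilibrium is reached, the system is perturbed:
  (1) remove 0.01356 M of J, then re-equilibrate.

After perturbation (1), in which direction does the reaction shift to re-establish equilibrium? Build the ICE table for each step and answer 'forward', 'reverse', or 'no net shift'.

Q₀ = 25.66 vs Keq = 0.1543 ⇒ Q>K, reverse
Step 1:
                    L           J
  init        0.01228       0.157
  Δ           0.04905    -0.07358
  eq          0.06133     0.08342
  solve Keq expr → x = -0.02453; check Q = 0.1543
Then remove 0.01356 M of J.
Step 2:
                    L           J
  init        0.06133     0.06986
  Δ         -0.005601    0.008401
  eq          0.05573     0.07826
  solve Keq expr → x = 0.0028; check Q = 0.1543

Direction: forward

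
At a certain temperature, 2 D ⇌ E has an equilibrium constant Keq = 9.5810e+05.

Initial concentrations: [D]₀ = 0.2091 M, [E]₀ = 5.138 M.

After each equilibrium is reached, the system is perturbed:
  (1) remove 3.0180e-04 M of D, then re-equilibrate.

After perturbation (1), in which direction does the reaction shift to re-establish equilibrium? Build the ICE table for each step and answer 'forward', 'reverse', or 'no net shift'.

Direction: reverse

Q₀ = 117.5 vs Keq = 9.5810e+05 ⇒ Q<K, forward
Step 1:
                  D         E
  I          0.2091     5.138
  C         -0.2068    0.1034
  E        0.002339     5.241
  solve Keq expr → x = 0.1034; check Q = 9.5810e+05
Then remove 3.0180e-04 M of D.
Step 2:
                  D         E
  I        0.002037     5.241
  C       3.0177e-04 -1.5088e-04
  E        0.002339     5.241
  solve Keq expr → x = -1.5088e-04; check Q = 9.5810e+05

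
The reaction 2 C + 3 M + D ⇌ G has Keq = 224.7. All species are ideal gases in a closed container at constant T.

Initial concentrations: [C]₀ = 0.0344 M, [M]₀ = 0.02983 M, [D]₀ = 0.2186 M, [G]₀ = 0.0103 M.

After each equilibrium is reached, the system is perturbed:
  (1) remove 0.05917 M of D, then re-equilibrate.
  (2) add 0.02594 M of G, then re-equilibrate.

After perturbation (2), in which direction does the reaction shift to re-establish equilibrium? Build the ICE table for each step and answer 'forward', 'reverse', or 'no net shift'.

Direction: reverse

Q₀ = 1.5001e+06 vs Keq = 224.7 ⇒ Q>K, reverse
Step 1:
                    C           M           D           G
  init         0.0344     0.02983      0.2186      0.0103
  Δ           0.02053      0.0308     0.01027    -0.01027
  eq          0.05493     0.06063      0.2289  3.4578e-05
  solve Keq expr → x = -0.01027; check Q = 224.7
Then remove 0.05917 M of D.
Step 2:
                    C           M           D           G
  init        0.05493     0.06063      0.1697  3.4578e-05
  Δ        1.7776e-05  2.6663e-05  8.8878e-06 -8.8878e-06
  eq          0.05495     0.06065      0.1697  2.5690e-05
  solve Keq expr → x = -8.8878e-06; check Q = 224.7
Then add 0.02594 M of G.
Step 3:
                    C           M           D           G
  init        0.05495     0.06065      0.1697     0.02597
  Δ           0.04958     0.07437     0.02479    -0.02479
  eq           0.1045       0.135      0.1945    0.001175
  solve Keq expr → x = -0.02479; check Q = 224.7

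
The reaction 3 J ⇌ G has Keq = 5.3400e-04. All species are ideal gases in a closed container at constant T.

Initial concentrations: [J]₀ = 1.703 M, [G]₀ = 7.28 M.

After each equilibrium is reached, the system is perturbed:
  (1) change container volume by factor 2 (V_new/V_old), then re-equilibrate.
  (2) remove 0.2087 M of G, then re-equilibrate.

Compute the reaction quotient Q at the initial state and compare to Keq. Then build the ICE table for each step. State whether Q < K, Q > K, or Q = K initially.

Q₀ = 1.474; Q > K (proceeds reverse)

Q₀ = 1.474 vs Keq = 5.3400e-04 ⇒ Q>K, reverse
Step 1:
                   J          G
  Initial      1.703       7.28
  Change       14.73      -4.91
  Equil        16.43       2.37
  solve Keq expr → x = -4.91; check Q = 5.3400e-04
Then change container volume by factor 2 (V_new/V_old).
Step 2:
                   J          G
  Initial      8.217      1.185
  Change       1.897    -0.6325
  Equil        10.11     0.5525
  solve Keq expr → x = -0.6325; check Q = 5.3400e-04
Then remove 0.2087 M of G.
Step 3:
                   J          G
  Initial      10.11     0.3438
  Change     -0.4256     0.1419
  Equil        9.688     0.4856
  solve Keq expr → x = 0.1419; check Q = 5.3400e-04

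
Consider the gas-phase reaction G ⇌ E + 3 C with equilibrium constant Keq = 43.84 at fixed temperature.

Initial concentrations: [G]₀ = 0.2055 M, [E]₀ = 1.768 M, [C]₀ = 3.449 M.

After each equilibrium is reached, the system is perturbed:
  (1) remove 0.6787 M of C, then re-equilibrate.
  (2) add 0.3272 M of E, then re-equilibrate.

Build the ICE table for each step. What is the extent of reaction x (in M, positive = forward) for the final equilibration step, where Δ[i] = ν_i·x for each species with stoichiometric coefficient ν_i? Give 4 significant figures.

Q₀ = 353 vs Keq = 43.84 ⇒ Q>K, reverse
Step 1:
                    G           E           C
  Initial      0.2055       1.768       3.449
  Change        0.315      -0.315     -0.9449
  Equil        0.5205       1.453       2.504
  solve Keq expr → x = -0.315; check Q = 43.84
Then remove 0.6787 M of C.
Step 2:
                    G           E           C
  Initial      0.5205       1.453       1.825
  Change      -0.1292      0.1292      0.3877
  Equil        0.3912       1.582       2.213
  solve Keq expr → x = 0.1292; check Q = 43.84
Then add 0.3272 M of E.
Step 3:
                    G           E           C
  Initial      0.3912       1.909       2.213
  Change      0.02632    -0.02632    -0.07895
  Equil        0.4175       1.883       2.134
  solve Keq expr → x = -0.02632; check Q = 43.84

x = -0.02632 M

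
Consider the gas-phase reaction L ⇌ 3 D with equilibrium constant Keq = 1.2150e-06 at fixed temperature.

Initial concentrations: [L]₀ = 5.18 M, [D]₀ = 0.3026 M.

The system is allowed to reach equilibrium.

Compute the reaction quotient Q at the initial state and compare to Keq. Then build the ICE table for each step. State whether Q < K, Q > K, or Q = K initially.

Q₀ = 0.005349; Q > K (proceeds reverse)

Q₀ = 0.005349 vs Keq = 1.2150e-06 ⇒ Q>K, reverse
Step 1:
                   L          D
  Initial       5.18     0.3026
  Change     0.09468     -0.284
  Equil        5.275    0.01857
  solve Keq expr → x = -0.09468; check Q = 1.2150e-06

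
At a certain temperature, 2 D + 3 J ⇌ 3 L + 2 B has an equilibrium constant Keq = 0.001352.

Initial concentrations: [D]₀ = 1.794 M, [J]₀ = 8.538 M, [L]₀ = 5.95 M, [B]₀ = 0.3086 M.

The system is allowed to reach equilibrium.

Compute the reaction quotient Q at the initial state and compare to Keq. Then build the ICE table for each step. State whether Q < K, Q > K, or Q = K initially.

Q₀ = 0.01001 vs Keq = 0.001352 ⇒ Q>K, reverse
Step 1:
                  D         J         L         B
  Initial     1.794     8.538      5.95    0.3086
  Change       0.17    0.2551   -0.2551     -0.17
  Equil       1.964     8.793     5.695    0.1386
  solve Keq expr → x = -0.08502; check Q = 0.001352

Q₀ = 0.01001; Q > K (proceeds reverse)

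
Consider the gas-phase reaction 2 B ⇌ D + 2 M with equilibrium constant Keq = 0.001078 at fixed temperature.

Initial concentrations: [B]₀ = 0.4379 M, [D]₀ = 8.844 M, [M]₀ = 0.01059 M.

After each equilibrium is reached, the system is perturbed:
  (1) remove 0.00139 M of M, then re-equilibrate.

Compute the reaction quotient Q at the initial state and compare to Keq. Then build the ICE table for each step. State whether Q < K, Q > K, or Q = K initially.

Q₀ = 0.005172; Q > K (proceeds reverse)

Q₀ = 0.005172 vs Keq = 0.001078 ⇒ Q>K, reverse
Step 1:
                   B          D          M
  I           0.4379      8.844    0.01059
  C         0.005692  -0.002846  -0.005692
  E           0.4436      8.841   0.004898
  solve Keq expr → x = -0.002846; check Q = 0.001078
Then remove 0.00139 M of M.
Step 2:
                   B          D          M
  I           0.4436      8.841   0.003508
  C        -0.001375 6.8732e-04   0.001375
  E           0.4422      8.842   0.004883
  solve Keq expr → x = 6.8732e-04; check Q = 0.001078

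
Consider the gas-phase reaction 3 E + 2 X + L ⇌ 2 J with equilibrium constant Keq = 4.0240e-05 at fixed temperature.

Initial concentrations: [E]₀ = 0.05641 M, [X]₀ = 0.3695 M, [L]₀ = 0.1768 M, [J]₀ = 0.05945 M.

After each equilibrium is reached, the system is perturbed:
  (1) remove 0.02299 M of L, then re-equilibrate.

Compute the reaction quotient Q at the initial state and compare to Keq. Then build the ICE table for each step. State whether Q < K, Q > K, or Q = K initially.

Q₀ = 815.7 vs Keq = 4.0240e-05 ⇒ Q>K, reverse
Step 1:
                   E          X          L          J
  I          0.05641     0.3695     0.1768    0.05945
  C          0.08907    0.05938    0.02969   -0.05938
  E           0.1455     0.4289     0.2065 6.8601e-05
  solve Keq expr → x = -0.02969; check Q = 4.0240e-05
Then remove 0.02299 M of L.
Step 2:
                   E          X          L          J
  I           0.1455     0.4289     0.1835 6.8601e-05
  C       5.8901e-06 3.9267e-06 1.9634e-06 -3.9267e-06
  E           0.1455     0.4289     0.1835 6.4674e-05
  solve Keq expr → x = -1.9634e-06; check Q = 4.0240e-05

Q₀ = 815.7; Q > K (proceeds reverse)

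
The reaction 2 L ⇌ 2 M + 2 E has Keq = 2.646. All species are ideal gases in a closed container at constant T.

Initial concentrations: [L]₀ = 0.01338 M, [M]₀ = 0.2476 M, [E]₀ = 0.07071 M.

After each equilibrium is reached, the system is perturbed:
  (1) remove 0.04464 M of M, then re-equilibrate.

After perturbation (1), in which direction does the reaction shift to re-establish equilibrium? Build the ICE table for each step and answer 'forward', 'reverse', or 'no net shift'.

Direction: forward

Q₀ = 1.712 vs Keq = 2.646 ⇒ Q<K, forward
Step 1:
                    L           M           E
  I           0.01338      0.2476     0.07071
  C         -0.002186    0.002186    0.002186
  E           0.01119      0.2498      0.0729
  solve Keq expr → x = 0.001093; check Q = 2.646
Then remove 0.04464 M of M.
Step 2:
                    L           M           E
  I           0.01119      0.2051      0.0729
  C         -0.001707    0.001707    0.001707
  E          0.009487      0.2069      0.0746
  solve Keq expr → x = 8.5346e-04; check Q = 2.646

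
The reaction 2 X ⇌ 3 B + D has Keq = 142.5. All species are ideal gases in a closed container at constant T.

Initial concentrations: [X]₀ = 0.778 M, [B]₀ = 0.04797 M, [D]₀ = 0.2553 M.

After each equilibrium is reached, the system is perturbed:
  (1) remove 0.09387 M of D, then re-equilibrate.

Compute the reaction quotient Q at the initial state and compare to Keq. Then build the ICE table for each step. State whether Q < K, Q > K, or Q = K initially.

Q₀ = 4.6559e-05 vs Keq = 142.5 ⇒ Q<K, forward
Step 1:
                   X          B          D
  init         0.778    0.04797     0.2553
  Δ          -0.7025      1.054     0.3513
  eq         0.07545      1.102     0.6066
  solve Keq expr → x = 0.3513; check Q = 142.5
Then remove 0.09387 M of D.
Step 2:
                   X          B          D
  init       0.07545      1.102     0.5127
  Δ        -0.005173   0.007759   0.002586
  eq         0.07028       1.11     0.5153
  solve Keq expr → x = 0.002586; check Q = 142.5

Q₀ = 4.6559e-05; Q < K (proceeds forward)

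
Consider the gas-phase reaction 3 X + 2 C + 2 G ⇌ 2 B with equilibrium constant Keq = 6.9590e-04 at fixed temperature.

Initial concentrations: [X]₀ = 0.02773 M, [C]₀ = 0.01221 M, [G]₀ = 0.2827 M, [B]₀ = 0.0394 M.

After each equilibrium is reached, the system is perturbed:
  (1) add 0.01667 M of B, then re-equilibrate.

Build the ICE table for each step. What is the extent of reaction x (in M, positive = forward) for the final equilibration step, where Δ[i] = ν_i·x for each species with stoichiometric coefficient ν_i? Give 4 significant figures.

Q₀ = 6.1103e+06 vs Keq = 6.9590e-04 ⇒ Q>K, reverse
Step 1:
                   X          C          G          B
  init       0.02773    0.01221     0.2827     0.0394
  Δ          0.05908    0.03939    0.03939   -0.03939
  eq         0.08681     0.0516     0.3221 1.1214e-05
  solve Keq expr → x = -0.01969; check Q = 6.9590e-04
Then add 0.01667 M of B.
Step 2:
                   X          C          G          B
  init       0.08681     0.0516     0.3221    0.01668
  Δ          0.02499    0.01666    0.01666   -0.01666
  eq          0.1118    0.06826     0.3387 2.2802e-05
  solve Keq expr → x = -0.008329; check Q = 6.9590e-04

x = -0.008329 M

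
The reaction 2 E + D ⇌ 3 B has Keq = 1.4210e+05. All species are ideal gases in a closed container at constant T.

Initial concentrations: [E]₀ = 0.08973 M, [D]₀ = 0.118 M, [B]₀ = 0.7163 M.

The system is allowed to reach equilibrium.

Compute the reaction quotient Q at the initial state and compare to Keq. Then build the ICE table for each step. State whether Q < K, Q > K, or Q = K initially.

Q₀ = 386.8 vs Keq = 1.4210e+05 ⇒ Q<K, forward
Step 1:
                   E          D          B
  I          0.08973      0.118     0.7163
  C         -0.08236   -0.04118     0.1235
  E         0.007367    0.07682     0.8398
  solve Keq expr → x = 0.04118; check Q = 1.4210e+05

Q₀ = 386.8; Q < K (proceeds forward)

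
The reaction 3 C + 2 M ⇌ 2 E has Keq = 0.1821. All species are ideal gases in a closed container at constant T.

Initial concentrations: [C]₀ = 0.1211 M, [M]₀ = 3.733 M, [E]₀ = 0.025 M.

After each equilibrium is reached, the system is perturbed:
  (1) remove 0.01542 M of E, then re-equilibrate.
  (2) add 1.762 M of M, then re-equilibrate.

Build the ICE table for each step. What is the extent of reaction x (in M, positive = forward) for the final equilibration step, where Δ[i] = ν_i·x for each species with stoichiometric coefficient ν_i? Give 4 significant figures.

Q₀ = 0.02525 vs Keq = 0.1821 ⇒ Q<K, forward
Step 1:
                  C         M         E
  init       0.1211     3.733     0.025
  Δ        -0.02897  -0.01931   0.01931
  eq        0.09213     3.714   0.04431
  solve Keq expr → x = 0.009657; check Q = 0.1821
Then remove 0.01542 M of E.
Step 2:
                  C         M         E
  init      0.09213     3.714   0.02889
  Δ        -0.01124 -0.007491  0.007491
  eq        0.08089     3.706   0.03639
  solve Keq expr → x = 0.003746; check Q = 0.1821
Then add 1.762 M of M.
Step 3:
                  C         M         E
  init      0.08089     5.468   0.03639
  Δ        -0.01059 -0.007057  0.007057
  eq        0.07031     5.461   0.04344
  solve Keq expr → x = 0.003529; check Q = 0.1821

x = 0.003529 M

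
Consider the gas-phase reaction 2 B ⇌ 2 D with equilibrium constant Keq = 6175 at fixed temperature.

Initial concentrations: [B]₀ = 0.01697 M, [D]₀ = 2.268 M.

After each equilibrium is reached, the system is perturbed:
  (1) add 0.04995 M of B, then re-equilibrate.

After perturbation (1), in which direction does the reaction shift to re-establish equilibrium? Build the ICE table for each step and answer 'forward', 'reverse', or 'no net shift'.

Direction: forward

Q₀ = 1.7862e+04 vs Keq = 6175 ⇒ Q>K, reverse
Step 1:
                  B         D
  Initial   0.01697     2.268
  Change    0.01174  -0.01174
  Equil     0.02871     2.256
  solve Keq expr → x = -0.005871; check Q = 6175
Then add 0.04995 M of B.
Step 2:
                  B         D
  Initial   0.07866     2.256
  Change   -0.04932   0.04932
  Equil     0.02934     2.306
  solve Keq expr → x = 0.02466; check Q = 6175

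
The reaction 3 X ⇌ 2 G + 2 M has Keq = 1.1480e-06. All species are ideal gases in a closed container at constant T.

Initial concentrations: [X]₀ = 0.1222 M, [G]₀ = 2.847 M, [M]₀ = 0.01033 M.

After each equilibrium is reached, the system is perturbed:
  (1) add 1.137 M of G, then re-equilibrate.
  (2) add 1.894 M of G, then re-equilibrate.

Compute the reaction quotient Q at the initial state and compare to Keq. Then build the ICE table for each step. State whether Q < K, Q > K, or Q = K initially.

Q₀ = 0.474 vs Keq = 1.1480e-06 ⇒ Q>K, reverse
Step 1:
                  X         G         M
  Initial    0.1222     2.847   0.01033
  Change    0.01547  -0.01031  -0.01031
  Equil      0.1377     2.837 1.9293e-05
  solve Keq expr → x = -0.005155; check Q = 1.1480e-06
Then add 1.137 M of G.
Step 2:
                  X         G         M
  Initial    0.1377     3.974 1.9293e-05
  Change  8.2786e-06 -5.5191e-06 -5.5191e-06
  Equil      0.1377     3.974 1.3774e-05
  solve Keq expr → x = -2.7595e-06; check Q = 1.1480e-06
Then add 1.894 M of G.
Step 3:
                  X         G         M
  Initial    0.1377     5.868 1.3774e-05
  Change  6.6680e-06 -4.4453e-06 -4.4453e-06
  Equil      0.1377     5.868 9.3286e-06
  solve Keq expr → x = -2.2227e-06; check Q = 1.1480e-06

Q₀ = 0.474; Q > K (proceeds reverse)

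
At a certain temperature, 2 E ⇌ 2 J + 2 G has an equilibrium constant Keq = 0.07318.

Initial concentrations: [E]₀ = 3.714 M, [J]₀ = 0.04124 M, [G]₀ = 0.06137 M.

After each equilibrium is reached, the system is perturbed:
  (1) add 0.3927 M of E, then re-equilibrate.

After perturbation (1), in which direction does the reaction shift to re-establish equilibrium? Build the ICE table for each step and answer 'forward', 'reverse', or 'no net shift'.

Q₀ = 4.6437e-07 vs Keq = 0.07318 ⇒ Q<K, forward
Step 1:
                   E          J          G
  I            3.714    0.04124    0.06137
  C          -0.8318     0.8318     0.8318
  E            2.882      0.873     0.8931
  solve Keq expr → x = 0.4159; check Q = 0.07318
Then add 0.3927 M of E.
Step 2:
                   E          J          G
  I            3.275      0.873     0.8931
  C         -0.05089    0.05089    0.05089
  E            3.224     0.9239      0.944
  solve Keq expr → x = 0.02544; check Q = 0.07318

Direction: forward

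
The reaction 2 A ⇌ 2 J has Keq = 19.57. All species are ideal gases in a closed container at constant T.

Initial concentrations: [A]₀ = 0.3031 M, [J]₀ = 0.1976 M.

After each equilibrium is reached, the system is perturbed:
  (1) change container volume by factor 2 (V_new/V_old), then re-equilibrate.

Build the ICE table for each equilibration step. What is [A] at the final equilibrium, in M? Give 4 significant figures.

Q₀ = 0.425 vs Keq = 19.57 ⇒ Q<K, forward
Step 1:
                    A           J
  init         0.3031      0.1976
  Δ           -0.2108      0.2108
  eq          0.09232      0.4084
  solve Keq expr → x = 0.1054; check Q = 19.57
Then change container volume by factor 2 (V_new/V_old).
Step 2:
                    A           J
  init        0.04616      0.2042
  Δ                 0           0
  eq          0.04616      0.2042
  solve Keq expr → x = 0; check Q = 19.57

[A]_eq = 0.04616 M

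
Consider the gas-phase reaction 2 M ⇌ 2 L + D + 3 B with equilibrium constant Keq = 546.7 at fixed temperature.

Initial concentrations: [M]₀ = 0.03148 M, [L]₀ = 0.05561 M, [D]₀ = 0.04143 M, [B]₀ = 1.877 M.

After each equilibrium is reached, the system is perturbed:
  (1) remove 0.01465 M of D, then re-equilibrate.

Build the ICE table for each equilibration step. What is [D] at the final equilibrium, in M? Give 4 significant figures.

[D]_eq = 0.04153 M

Q₀ = 0.855 vs Keq = 546.7 ⇒ Q<K, forward
Step 1:
                  M         L         D         B
  init      0.03148   0.05561   0.04143     1.877
  Δ        -0.02919   0.02919    0.0146   0.04379
  eq       0.002285    0.0848   0.05603     1.921
  solve Keq expr → x = 0.0146; check Q = 546.7
Then remove 0.01465 M of D.
Step 2:
                  M         L         D         B
  init     0.002285    0.0848   0.04138     1.921
  Δ       -3.0981e-04 3.0981e-04 1.5491e-04 4.6472e-04
  eq       0.001976   0.08511   0.04153     1.921
  solve Keq expr → x = 1.5491e-04; check Q = 546.7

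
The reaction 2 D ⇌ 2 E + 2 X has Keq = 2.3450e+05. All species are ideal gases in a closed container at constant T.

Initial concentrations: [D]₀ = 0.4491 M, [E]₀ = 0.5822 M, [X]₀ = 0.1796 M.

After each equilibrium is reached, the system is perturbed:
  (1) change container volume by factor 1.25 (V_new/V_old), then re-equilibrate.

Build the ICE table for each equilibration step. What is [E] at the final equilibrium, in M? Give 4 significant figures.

Q₀ = 0.05421 vs Keq = 2.3450e+05 ⇒ Q<K, forward
Step 1:
                   D          E          X
  I           0.4491     0.5822     0.1796
  C          -0.4478     0.4478     0.4478
  E         0.001334       1.03     0.6274
  solve Keq expr → x = 0.2239; check Q = 2.3450e+05
Then change container volume by factor 1.25 (V_new/V_old).
Step 2:
                   D          E          X
  I         0.001067      0.824     0.5019
  C       -2.1291e-04 2.1291e-04 2.1291e-04
  E       8.5457e-04     0.8242     0.5021
  solve Keq expr → x = 1.0646e-04; check Q = 2.3450e+05

[E]_eq = 0.8242 M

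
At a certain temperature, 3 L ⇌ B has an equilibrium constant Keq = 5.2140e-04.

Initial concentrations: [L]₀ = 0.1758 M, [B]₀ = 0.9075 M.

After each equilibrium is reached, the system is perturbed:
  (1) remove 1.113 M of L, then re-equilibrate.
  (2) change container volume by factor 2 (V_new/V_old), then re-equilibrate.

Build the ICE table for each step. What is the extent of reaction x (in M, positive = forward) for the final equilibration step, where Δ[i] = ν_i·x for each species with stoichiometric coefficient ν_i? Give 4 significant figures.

Q₀ = 167 vs Keq = 5.2140e-04 ⇒ Q>K, reverse
Step 1:
                   L          B
  Initial     0.1758     0.9075
  Change       2.686    -0.8953
  Equil        2.862    0.01222
  solve Keq expr → x = -0.8953; check Q = 5.2140e-04
Then remove 1.113 M of L.
Step 2:
                   L          B
  Initial      1.749    0.01222
  Change     0.02789  -0.009295
  Equil        1.777   0.002923
  solve Keq expr → x = -0.009295; check Q = 5.2140e-04
Then change container volume by factor 2 (V_new/V_old).
Step 3:
                   L          B
  Initial     0.8883   0.001462
  Change    0.003277  -0.001092
  Equil       0.8915 3.6948e-04
  solve Keq expr → x = -0.001092; check Q = 5.2140e-04

x = -0.001092 M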